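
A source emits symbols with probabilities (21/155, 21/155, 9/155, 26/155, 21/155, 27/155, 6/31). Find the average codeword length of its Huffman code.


Huffman construction (repeatedly merge the two least-probable nodes; each merge adds 1 bit to every symbol beneath it): 9/155 + 21/155 = 6/31; 21/155 + 21/155 = 42/155; 26/155 + 27/155 = 53/155; 6/31 + 6/31 = 12/31; 42/155 + 53/155 = 19/31; 12/31 + 19/31 = 1. Resulting codeword lengths (in the order the probabilities were given): (3, 3, 3, 3, 3, 3, 2). L_avg = sum(p_i * l_i) = 21/155*3 + 21/155*3 + 9/155*3 + 26/155*3 + 21/155*3 + 27/155*3 + 6/31*2 = 87/31 = 2.8065

2.8065 bits


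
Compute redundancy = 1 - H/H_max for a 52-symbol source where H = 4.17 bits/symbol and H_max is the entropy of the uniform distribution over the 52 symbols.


H_max = log2(K) = log2(52) = 5.7004 bits/symbol. Redundancy = 1 - H/H_max = 1 - 4.17/5.7004 = 1 - 0.7315 = 0.2685

0.2685


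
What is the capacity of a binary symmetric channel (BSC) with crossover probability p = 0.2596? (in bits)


H(p) = -p*log2(p) - (1-p)*log2(1-p) = -0.2596*log2(0.2596) - 0.7404*log2(0.7404) = 0.505088 + 0.321055 = 0.8261. C = 1 - H(p) = 1 - 0.8261 = 0.1739

0.1739 bits


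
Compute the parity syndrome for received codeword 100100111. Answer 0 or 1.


Syndrome = XOR of all bits = 1 XOR 0 XOR 0 XOR 1 XOR 0 XOR 0 XOR 1 XOR 1 XOR 1 = 1

1


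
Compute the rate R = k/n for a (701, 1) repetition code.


Rate = k/n = 1/701

1/701


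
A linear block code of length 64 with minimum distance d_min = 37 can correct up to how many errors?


Correction capability = floor((d-1)/2) = floor((37-1)/2) = 18

18 errors


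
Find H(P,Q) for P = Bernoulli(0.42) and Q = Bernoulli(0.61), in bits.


H(P,Q) = -p*log2(q) - (1-p)*log2(1-q). -0.42*log2(0.61) = 0.299510; -0.58*log2(0.39) = 0.787903. H(P,Q) = 0.299510 + 0.787903 = 1.0874

1.0874 bits


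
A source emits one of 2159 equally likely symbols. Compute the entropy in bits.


H = log2(n) = log2(2159) = 11.0761

11.0761 bits


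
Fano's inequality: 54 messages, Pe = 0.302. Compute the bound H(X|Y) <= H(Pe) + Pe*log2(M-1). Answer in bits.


H(Pe) = -Pe*log2(Pe) - (1-Pe)*log2(1-Pe) = -0.302*log2(0.302) - 0.698*log2(0.698) = 0.521669 + 0.362053 = 0.8837. Pe*log2(M-1) = 0.302*log2(53) = 1.729832. Bound = H(Pe) + Pe*log2(M-1) = 0.521669 + 0.362053 + 1.729832 = 2.6136

2.6136 bits


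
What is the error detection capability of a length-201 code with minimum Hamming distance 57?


Detection capability = d_min - 1 = 57 - 1 = 56

56 errors


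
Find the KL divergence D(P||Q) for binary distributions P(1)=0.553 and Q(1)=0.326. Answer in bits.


KL = p*log2(p/q) + (1-p)*log2((1-p)/(1-q)) = 0.553*log2(0.553/0.326) + 0.447*log2(0.447/0.674) = 0.1568

0.1568 bits


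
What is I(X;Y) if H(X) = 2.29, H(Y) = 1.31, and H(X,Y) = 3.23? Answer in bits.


I(X;Y) = H(X) + H(Y) - H(X,Y) = 2.29 + 1.31 - 3.23 = 0.37

0.37 bits


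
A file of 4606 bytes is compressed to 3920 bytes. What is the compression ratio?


Ratio = original / compressed = 4606 / 3920 = 1.175

1.175


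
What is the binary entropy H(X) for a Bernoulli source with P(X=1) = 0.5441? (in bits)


H = -p*log2(p) - (1-p)*log2(1-p). -0.5441*log2(0.5441) = 0.477750; -0.4559*log2(0.4559) = 0.516631. H = 0.477750 + 0.516631 = 0.9944

0.9944 bits


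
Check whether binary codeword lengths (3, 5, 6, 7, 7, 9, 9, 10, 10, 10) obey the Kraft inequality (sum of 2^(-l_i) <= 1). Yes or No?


Kraft sum = sum(2^(-l_i)) = 0.1943, need <= 1. Result: satisfied (a binary prefix-free code with these lengths exists)

Yes


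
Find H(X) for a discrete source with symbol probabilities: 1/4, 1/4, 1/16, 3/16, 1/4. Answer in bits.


H = -sum(p_i * log2(p_i)). Terms: -(1/4)*log2(1/4) = 0.500000; -(1/4)*log2(1/4) = 0.500000; -(1/16)*log2(1/16) = 0.250000; -(3/16)*log2(3/16) = 0.452820; -(1/4)*log2(1/4) = 0.500000. H = 0.500000 + 0.500000 + 0.250000 + 0.452820 + 0.500000 = 2.2028

2.2028 bits


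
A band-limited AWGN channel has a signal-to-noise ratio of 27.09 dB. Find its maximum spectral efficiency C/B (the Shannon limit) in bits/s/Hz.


SNR_linear = 10^(27.09/10) = 511.6818; C/B = log2(1 + SNR_linear) = log2(1 + 511.6818) = 9.0019

9.0019 bits/s/Hz


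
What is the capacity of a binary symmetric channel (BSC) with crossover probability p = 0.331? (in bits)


H(p) = -p*log2(p) - (1-p)*log2(1-p) = -0.331*log2(0.331) - 0.669*log2(0.669) = 0.527977 + 0.387968 = 0.9159. C = 1 - H(p) = 1 - 0.9159 = 0.0841

0.0841 bits


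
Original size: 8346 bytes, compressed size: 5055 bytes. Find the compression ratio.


Ratio = original / compressed = 8346 / 5055 = 1.651

1.651


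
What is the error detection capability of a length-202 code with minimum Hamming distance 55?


Detection capability = d_min - 1 = 55 - 1 = 54

54 errors


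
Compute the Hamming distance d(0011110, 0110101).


Count differing positions: . ^ . ^ . ^ ^ = 4 differences

4


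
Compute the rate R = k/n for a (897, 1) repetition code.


Rate = k/n = 1/897

1/897


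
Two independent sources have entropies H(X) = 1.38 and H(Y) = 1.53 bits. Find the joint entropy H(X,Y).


For independent variables, H(X,Y) = H(X) + H(Y) = 1.38 + 1.53 = 2.91

2.91 bits


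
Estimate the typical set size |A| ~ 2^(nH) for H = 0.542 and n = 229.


log2|A_typical| = nH = 229 * 0.542 = 124.118, so |A_typical| ~ 2^124.118 = 2.308e+37

2.308e+37


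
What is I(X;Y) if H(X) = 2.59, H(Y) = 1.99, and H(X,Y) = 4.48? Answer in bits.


I(X;Y) = H(X) + H(Y) - H(X,Y) = 2.59 + 1.99 - 4.48 = 0.1

0.1 bits


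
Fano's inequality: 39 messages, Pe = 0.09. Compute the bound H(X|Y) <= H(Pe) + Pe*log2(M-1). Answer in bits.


H(Pe) = -Pe*log2(Pe) - (1-Pe)*log2(1-Pe) = -0.09*log2(0.09) - 0.91*log2(0.91) = 0.312654 + 0.123816 = 0.4365. Pe*log2(M-1) = 0.09*log2(38) = 0.472313. Bound = H(Pe) + Pe*log2(M-1) = 0.312654 + 0.123816 + 0.472313 = 0.9088

0.9088 bits


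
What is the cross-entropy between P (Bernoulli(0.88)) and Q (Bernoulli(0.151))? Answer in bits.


H(P,Q) = -p*log2(q) - (1-p)*log2(1-q). -0.88*log2(0.151) = 2.400094; -0.12*log2(0.849) = 0.028340. H(P,Q) = 2.400094 + 0.028340 = 2.4284

2.4284 bits


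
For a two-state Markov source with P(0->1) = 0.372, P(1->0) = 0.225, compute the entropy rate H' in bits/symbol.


Stationary distribution: pi_0 = p10/(p01+p10) = 0.3769, pi_1 = 0.6231. Entropy rate H' = pi_0*H(p01) + pi_1*H(p10) = 0.3769*0.9522 + 0.6231*0.7692 = 0.8382

0.8382 bits/symbol


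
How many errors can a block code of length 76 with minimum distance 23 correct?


Correction capability = floor((d-1)/2) = floor((23-1)/2) = 11

11 errors


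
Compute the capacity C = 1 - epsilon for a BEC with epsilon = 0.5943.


C = 1 - epsilon = 1 - 0.5943 = 0.4057

0.4057 bits


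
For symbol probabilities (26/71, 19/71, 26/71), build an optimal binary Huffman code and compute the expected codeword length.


Huffman construction (repeatedly merge the two least-probable nodes; each merge adds 1 bit to every symbol beneath it): 19/71 + 26/71 = 45/71; 26/71 + 45/71 = 1. Resulting codeword lengths (in the order the probabilities were given): (2, 2, 1). L_avg = sum(p_i * l_i) = 26/71*2 + 19/71*2 + 26/71*1 = 116/71 = 1.6338

1.6338 bits


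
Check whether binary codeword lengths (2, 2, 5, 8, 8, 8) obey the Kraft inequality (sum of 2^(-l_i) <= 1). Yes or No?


Kraft sum = sum(2^(-l_i)) = 0.543, need <= 1. Result: satisfied (a binary prefix-free code with these lengths exists)

Yes


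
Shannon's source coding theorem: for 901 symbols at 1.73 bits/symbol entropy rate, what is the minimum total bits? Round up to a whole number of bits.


Minimum bits >= n * H = 901 * 1.73 = 1558.73, rounded up to a whole number of bits = 1559

1559 bits


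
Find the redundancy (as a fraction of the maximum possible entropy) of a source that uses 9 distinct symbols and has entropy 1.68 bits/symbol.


H_max = log2(K) = log2(9) = 3.1699 bits/symbol. Redundancy = 1 - H/H_max = 1 - 1.68/3.1699 = 1 - 0.53 = 0.47

0.47


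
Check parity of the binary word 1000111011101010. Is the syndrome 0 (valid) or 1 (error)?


Syndrome = XOR of all bits = 1 XOR 0 XOR 0 XOR 0 XOR 1 XOR 1 XOR 1 XOR 0 XOR 1 XOR 1 XOR 1 XOR 0 XOR 1 XOR 0 XOR 1 XOR 0 = 1

1


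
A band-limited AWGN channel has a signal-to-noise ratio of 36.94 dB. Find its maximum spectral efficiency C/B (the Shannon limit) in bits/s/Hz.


SNR_linear = 10^(36.94/10) = 4943.1069; C/B = log2(1 + SNR_linear) = log2(1 + 4943.1069) = 12.2715

12.2715 bits/s/Hz


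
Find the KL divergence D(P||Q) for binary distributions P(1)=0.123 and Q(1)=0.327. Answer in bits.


KL = p*log2(p/q) + (1-p)*log2((1-p)/(1-q)) = 0.123*log2(0.123/0.327) + 0.877*log2(0.877/0.673) = 0.1615

0.1615 bits


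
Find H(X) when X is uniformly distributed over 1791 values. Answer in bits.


H = log2(n) = log2(1791) = 10.8065

10.8065 bits


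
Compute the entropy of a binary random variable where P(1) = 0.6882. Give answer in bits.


H = -p*log2(p) - (1-p)*log2(1-p). -0.6882*log2(0.6882) = 0.371009; -0.3118*log2(0.3118) = 0.524232. H = 0.371009 + 0.524232 = 0.8952

0.8952 bits


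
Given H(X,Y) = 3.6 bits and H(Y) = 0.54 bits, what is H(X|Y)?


H(X|Y) = H(X,Y) - H(Y) = 3.6 - 0.54 = 3.06

3.06 bits


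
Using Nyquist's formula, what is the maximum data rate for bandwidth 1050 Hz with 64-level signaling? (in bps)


Rate = 2 * B * log2(M) = 2 * 1050 * 6.0 = 12600.0

12600.0 bps


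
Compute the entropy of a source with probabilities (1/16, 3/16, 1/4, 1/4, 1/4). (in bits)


H = -sum(p_i * log2(p_i)). Terms: -(1/16)*log2(1/16) = 0.250000; -(3/16)*log2(3/16) = 0.452820; -(1/4)*log2(1/4) = 0.500000; -(1/4)*log2(1/4) = 0.500000; -(1/4)*log2(1/4) = 0.500000. H = 0.250000 + 0.452820 + 0.500000 + 0.500000 + 0.500000 = 2.2028

2.2028 bits


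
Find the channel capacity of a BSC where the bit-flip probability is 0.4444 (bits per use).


H(p) = -p*log2(p) - (1-p)*log2(1-p) = -0.4444*log2(0.4444) - 0.5556*log2(0.5556) = 0.519979 + 0.471083 = 0.9911. C = 1 - H(p) = 1 - 0.9911 = 0.0089

0.0089 bits


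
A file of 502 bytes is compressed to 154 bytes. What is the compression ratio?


Ratio = original / compressed = 502 / 154 = 3.2597

3.2597


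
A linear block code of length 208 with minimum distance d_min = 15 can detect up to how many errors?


Detection capability = d_min - 1 = 15 - 1 = 14

14 errors


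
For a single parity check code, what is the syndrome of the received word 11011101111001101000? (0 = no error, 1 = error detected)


Syndrome = XOR of all bits = 1 XOR 1 XOR 0 XOR 1 XOR 1 XOR 1 XOR 0 XOR 1 XOR 1 XOR 1 XOR 1 XOR 0 XOR 0 XOR 1 XOR 1 XOR 0 XOR 1 XOR 0 XOR 0 XOR 0 = 0

0


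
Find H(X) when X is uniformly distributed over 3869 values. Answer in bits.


H = log2(n) = log2(3869) = 11.9177

11.9177 bits


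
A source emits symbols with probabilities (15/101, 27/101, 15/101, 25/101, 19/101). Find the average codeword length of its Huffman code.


Huffman construction (repeatedly merge the two least-probable nodes; each merge adds 1 bit to every symbol beneath it): 15/101 + 15/101 = 30/101; 19/101 + 25/101 = 44/101; 27/101 + 30/101 = 57/101; 44/101 + 57/101 = 1. Resulting codeword lengths (in the order the probabilities were given): (3, 2, 3, 2, 2). L_avg = sum(p_i * l_i) = 15/101*3 + 27/101*2 + 15/101*3 + 25/101*2 + 19/101*2 = 232/101 = 2.297

2.297 bits


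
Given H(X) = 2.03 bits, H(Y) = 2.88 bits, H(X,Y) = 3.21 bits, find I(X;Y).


I(X;Y) = H(X) + H(Y) - H(X,Y) = 2.03 + 2.88 - 3.21 = 1.7

1.7 bits


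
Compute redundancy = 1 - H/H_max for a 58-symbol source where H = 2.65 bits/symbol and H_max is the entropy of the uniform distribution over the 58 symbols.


H_max = log2(K) = log2(58) = 5.858 bits/symbol. Redundancy = 1 - H/H_max = 1 - 2.65/5.858 = 1 - 0.4524 = 0.5476

0.5476


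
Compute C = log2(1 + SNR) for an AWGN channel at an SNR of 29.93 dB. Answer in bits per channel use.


SNR_linear = 10^(29.93/10) = 984.0111; C = log2(1 + SNR_linear) = log2(1 + 984.0111) = 9.944

9.944 bits/channel use


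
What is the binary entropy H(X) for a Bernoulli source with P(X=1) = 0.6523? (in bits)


H = -p*log2(p) - (1-p)*log2(1-p). -0.6523*log2(0.6523) = 0.402073; -0.3477*log2(0.3477) = 0.529924. H = 0.402073 + 0.529924 = 0.932

0.932 bits


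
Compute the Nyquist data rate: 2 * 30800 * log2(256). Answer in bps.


Rate = 2 * B * log2(M) = 2 * 30800 * 8.0 = 492800.0

492800.0 bps


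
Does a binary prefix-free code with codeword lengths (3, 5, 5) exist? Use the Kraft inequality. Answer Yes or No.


Kraft sum = sum(2^(-l_i)) = 0.1875, need <= 1. Result: satisfied (a binary prefix-free code with these lengths exists)

Yes


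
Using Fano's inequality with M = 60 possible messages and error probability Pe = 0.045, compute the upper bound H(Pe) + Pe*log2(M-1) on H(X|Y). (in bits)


H(Pe) = -Pe*log2(Pe) - (1-Pe)*log2(1-Pe) = -0.045*log2(0.045) - 0.955*log2(0.955) = 0.201327 + 0.063438 = 0.2648. Pe*log2(M-1) = 0.045*log2(59) = 0.264719. Bound = H(Pe) + Pe*log2(M-1) = 0.201327 + 0.063438 + 0.264719 = 0.5295

0.5295 bits


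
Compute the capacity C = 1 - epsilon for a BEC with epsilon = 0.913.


C = 1 - epsilon = 1 - 0.913 = 0.087

0.087 bits


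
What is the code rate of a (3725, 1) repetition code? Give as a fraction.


Rate = k/n = 1/3725

1/3725


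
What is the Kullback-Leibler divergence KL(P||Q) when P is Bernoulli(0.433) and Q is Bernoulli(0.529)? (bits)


KL = p*log2(p/q) + (1-p)*log2((1-p)/(1-q)) = 0.433*log2(0.433/0.529) + 0.567*log2(0.567/0.471) = 0.0266

0.0266 bits


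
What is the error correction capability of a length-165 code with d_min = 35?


Correction capability = floor((d-1)/2) = floor((35-1)/2) = 17

17 errors


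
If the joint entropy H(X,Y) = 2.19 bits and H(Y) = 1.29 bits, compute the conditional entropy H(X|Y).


H(X|Y) = H(X,Y) - H(Y) = 2.19 - 1.29 = 0.9

0.9 bits


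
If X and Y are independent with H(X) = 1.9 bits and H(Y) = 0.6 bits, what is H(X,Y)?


For independent variables, H(X,Y) = H(X) + H(Y) = 1.9 + 0.6 = 2.5

2.5 bits


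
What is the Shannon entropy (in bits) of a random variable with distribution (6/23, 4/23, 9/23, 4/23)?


H = -sum(p_i * log2(p_i)). Terms: -(6/23)*log2(6/23) = 0.505722; -(4/23)*log2(4/23) = 0.438880; -(9/23)*log2(9/23) = 0.529684; -(4/23)*log2(4/23) = 0.438880. H = 0.505722 + 0.438880 + 0.529684 + 0.438880 = 1.9132

1.9132 bits


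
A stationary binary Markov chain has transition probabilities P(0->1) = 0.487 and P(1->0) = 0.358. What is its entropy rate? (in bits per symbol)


Stationary distribution: pi_0 = p10/(p01+p10) = 0.4237, pi_1 = 0.5763. Entropy rate H' = pi_0*H(p01) + pi_1*H(p10) = 0.4237*0.9995 + 0.5763*0.941 = 0.9658

0.9658 bits/symbol


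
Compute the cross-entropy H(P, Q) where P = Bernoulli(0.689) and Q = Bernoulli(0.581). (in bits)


H(P,Q) = -p*log2(q) - (1-p)*log2(1-q). -0.689*log2(0.581) = 0.539756; -0.311*log2(0.419) = 0.390298. H(P,Q) = 0.539756 + 0.390298 = 0.9301

0.9301 bits


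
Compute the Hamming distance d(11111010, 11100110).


Count differing positions: . . . ^ ^ ^ . . = 3 differences

3


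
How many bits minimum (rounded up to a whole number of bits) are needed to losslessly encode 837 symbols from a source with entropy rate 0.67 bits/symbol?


Minimum bits >= n * H = 837 * 0.67 = 560.79, rounded up to a whole number of bits = 561

561 bits


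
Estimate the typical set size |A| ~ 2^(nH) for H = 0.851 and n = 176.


log2|A_typical| = nH = 176 * 0.851 = 149.776, so |A_typical| ~ 2^149.776 = 1.222e+45

1.222e+45


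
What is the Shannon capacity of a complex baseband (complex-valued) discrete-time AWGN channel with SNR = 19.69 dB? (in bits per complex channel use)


SNR_linear = 10^(19.69/10) = 93.1108; C = log2(1 + SNR_linear) = log2(1 + 93.1108) = 6.5563

6.5563 bits/channel use


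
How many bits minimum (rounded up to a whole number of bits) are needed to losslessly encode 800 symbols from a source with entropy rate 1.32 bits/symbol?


Minimum bits >= n * H = 800 * 1.32 = 1056.0, rounded up to a whole number of bits = 1056

1056 bits


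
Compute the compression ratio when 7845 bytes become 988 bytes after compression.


Ratio = original / compressed = 7845 / 988 = 7.9403

7.9403


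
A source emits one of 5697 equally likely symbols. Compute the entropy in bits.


H = log2(n) = log2(5697) = 12.476

12.476 bits


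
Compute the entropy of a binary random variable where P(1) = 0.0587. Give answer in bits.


H = -p*log2(p) - (1-p)*log2(1-p). -0.0587*log2(0.0587) = 0.240112; -0.9413*log2(0.9413) = 0.082151. H = 0.240112 + 0.082151 = 0.3223

0.3223 bits


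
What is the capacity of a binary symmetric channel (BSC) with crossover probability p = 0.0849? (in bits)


H(p) = -p*log2(p) - (1-p)*log2(1-p) = -0.0849*log2(0.0849) - 0.9151*log2(0.9151) = 0.302082 + 0.117132 = 0.4192. C = 1 - H(p) = 1 - 0.4192 = 0.5808

0.5808 bits


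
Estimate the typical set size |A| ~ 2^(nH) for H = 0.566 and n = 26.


log2|A_typical| = nH = 26 * 0.566 = 14.716, so |A_typical| ~ 2^14.716 = 2.691e+04

2.691e+04


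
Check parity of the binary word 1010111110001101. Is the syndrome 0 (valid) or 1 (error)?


Syndrome = XOR of all bits = 1 XOR 0 XOR 1 XOR 0 XOR 1 XOR 1 XOR 1 XOR 1 XOR 1 XOR 0 XOR 0 XOR 0 XOR 1 XOR 1 XOR 0 XOR 1 = 0

0


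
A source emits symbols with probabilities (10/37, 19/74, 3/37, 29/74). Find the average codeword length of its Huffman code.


Huffman construction (repeatedly merge the two least-probable nodes; each merge adds 1 bit to every symbol beneath it): 3/37 + 19/74 = 25/74; 10/37 + 25/74 = 45/74; 29/74 + 45/74 = 1. Resulting codeword lengths (in the order the probabilities were given): (2, 3, 3, 1). L_avg = sum(p_i * l_i) = 10/37*2 + 19/74*3 + 3/37*3 + 29/74*1 = 72/37 = 1.9459

1.9459 bits


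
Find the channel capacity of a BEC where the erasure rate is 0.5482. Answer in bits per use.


C = 1 - epsilon = 1 - 0.5482 = 0.4518

0.4518 bits


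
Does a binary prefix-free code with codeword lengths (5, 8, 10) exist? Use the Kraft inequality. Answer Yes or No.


Kraft sum = sum(2^(-l_i)) = 0.0361, need <= 1. Result: satisfied (a binary prefix-free code with these lengths exists)

Yes


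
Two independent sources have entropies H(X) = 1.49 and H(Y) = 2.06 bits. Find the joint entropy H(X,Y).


For independent variables, H(X,Y) = H(X) + H(Y) = 1.49 + 2.06 = 3.55

3.55 bits


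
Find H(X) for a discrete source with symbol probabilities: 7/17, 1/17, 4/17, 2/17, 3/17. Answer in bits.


H = -sum(p_i * log2(p_i)). Terms: -(7/17)*log2(7/17) = 0.527103; -(1/17)*log2(1/17) = 0.240439; -(4/17)*log2(4/17) = 0.491168; -(2/17)*log2(2/17) = 0.363231; -(3/17)*log2(3/17) = 0.441618. H = 0.527103 + 0.240439 + 0.491168 + 0.363231 + 0.441618 = 2.0636

2.0636 bits


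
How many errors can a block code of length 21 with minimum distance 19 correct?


Correction capability = floor((d-1)/2) = floor((19-1)/2) = 9

9 errors


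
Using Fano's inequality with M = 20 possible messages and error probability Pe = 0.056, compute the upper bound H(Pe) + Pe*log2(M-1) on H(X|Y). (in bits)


H(Pe) = -Pe*log2(Pe) - (1-Pe)*log2(1-Pe) = -0.056*log2(0.056) - 0.944*log2(0.944) = 0.232872 + 0.078485 = 0.3114. Pe*log2(M-1) = 0.056*log2(19) = 0.237884. Bound = H(Pe) + Pe*log2(M-1) = 0.232872 + 0.078485 + 0.237884 = 0.5492

0.5492 bits


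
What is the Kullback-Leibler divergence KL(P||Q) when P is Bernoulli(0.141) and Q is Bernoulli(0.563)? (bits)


KL = p*log2(p/q) + (1-p)*log2((1-p)/(1-q)) = 0.141*log2(0.141/0.563) + 0.859*log2(0.859/0.437) = 0.5559

0.5559 bits


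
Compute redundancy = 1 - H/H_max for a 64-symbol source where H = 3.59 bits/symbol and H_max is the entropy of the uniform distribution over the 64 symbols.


H_max = log2(K) = log2(64) = 6.0 bits/symbol. Redundancy = 1 - H/H_max = 1 - 3.59/6.0 = 1 - 0.5983 = 0.4017

0.4017


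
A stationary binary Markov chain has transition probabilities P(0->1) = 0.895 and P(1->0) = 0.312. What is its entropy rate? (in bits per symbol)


Stationary distribution: pi_0 = p10/(p01+p10) = 0.2585, pi_1 = 0.7415. Entropy rate H' = pi_0*H(p01) + pi_1*H(p10) = 0.2585*0.4846 + 0.7415*0.8955 = 0.7893

0.7893 bits/symbol


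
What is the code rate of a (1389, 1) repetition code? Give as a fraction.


Rate = k/n = 1/1389

1/1389


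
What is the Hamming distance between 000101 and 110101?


Count differing positions: ^ ^ . . . . = 2 differences

2


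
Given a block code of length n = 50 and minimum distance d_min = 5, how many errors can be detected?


Detection capability = d_min - 1 = 5 - 1 = 4

4 errors


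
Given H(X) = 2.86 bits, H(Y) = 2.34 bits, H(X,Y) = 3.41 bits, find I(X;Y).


I(X;Y) = H(X) + H(Y) - H(X,Y) = 2.86 + 2.34 - 3.41 = 1.79

1.79 bits


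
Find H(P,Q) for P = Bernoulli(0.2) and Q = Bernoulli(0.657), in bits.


H(P,Q) = -p*log2(q) - (1-p)*log2(1-q). -0.2*log2(0.657) = 0.121207; -0.8*log2(0.343) = 1.234976. H(P,Q) = 0.121207 + 1.234976 = 1.3562

1.3562 bits


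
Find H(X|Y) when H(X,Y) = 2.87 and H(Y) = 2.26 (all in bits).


H(X|Y) = H(X,Y) - H(Y) = 2.87 - 2.26 = 0.61

0.61 bits


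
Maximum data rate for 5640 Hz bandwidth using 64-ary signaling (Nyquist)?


Rate = 2 * B * log2(M) = 2 * 5640 * 6.0 = 67680.0

67680.0 bps


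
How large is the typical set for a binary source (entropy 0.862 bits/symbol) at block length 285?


log2|A_typical| = nH = 285 * 0.862 = 245.67, so |A_typical| ~ 2^245.67 = 8.996e+73

8.996e+73


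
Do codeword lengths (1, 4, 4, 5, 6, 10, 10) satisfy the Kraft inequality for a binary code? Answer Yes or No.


Kraft sum = sum(2^(-l_i)) = 0.6738, need <= 1. Result: satisfied (a binary prefix-free code with these lengths exists)

Yes


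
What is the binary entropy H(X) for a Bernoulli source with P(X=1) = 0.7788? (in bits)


H = -p*log2(p) - (1-p)*log2(1-p). -0.7788*log2(0.7788) = 0.280894; -0.2212*log2(0.2212) = 0.481459. H = 0.280894 + 0.481459 = 0.7624

0.7624 bits


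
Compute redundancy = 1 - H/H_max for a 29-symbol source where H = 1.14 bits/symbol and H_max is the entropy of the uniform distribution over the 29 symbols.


H_max = log2(K) = log2(29) = 4.858 bits/symbol. Redundancy = 1 - H/H_max = 1 - 1.14/4.858 = 1 - 0.2347 = 0.7653

0.7653


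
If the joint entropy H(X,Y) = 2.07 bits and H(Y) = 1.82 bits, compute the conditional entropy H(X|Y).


H(X|Y) = H(X,Y) - H(Y) = 2.07 - 1.82 = 0.25

0.25 bits


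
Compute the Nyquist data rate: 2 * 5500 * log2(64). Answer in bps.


Rate = 2 * B * log2(M) = 2 * 5500 * 6.0 = 66000.0

66000.0 bps


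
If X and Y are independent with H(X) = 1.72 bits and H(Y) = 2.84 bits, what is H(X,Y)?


For independent variables, H(X,Y) = H(X) + H(Y) = 1.72 + 2.84 = 4.56

4.56 bits


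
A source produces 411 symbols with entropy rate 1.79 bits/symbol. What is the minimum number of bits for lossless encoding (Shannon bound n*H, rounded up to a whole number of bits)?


Minimum bits >= n * H = 411 * 1.79 = 735.69, rounded up to a whole number of bits = 736

736 bits


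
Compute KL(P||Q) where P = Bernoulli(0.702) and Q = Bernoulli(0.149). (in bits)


KL = p*log2(p/q) + (1-p)*log2((1-p)/(1-q)) = 0.702*log2(0.702/0.149) + 0.298*log2(0.298/0.851) = 1.1187

1.1187 bits


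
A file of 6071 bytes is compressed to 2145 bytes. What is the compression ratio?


Ratio = original / compressed = 6071 / 2145 = 2.8303

2.8303


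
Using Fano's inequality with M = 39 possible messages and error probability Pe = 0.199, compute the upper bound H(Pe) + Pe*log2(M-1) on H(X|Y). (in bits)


H(Pe) = -Pe*log2(Pe) - (1-Pe)*log2(1-Pe) = -0.199*log2(0.199) - 0.801*log2(0.801) = 0.463503 + 0.256421 = 0.7199. Pe*log2(M-1) = 0.199*log2(38) = 1.044338. Bound = H(Pe) + Pe*log2(M-1) = 0.463503 + 0.256421 + 1.044338 = 1.7643

1.7643 bits


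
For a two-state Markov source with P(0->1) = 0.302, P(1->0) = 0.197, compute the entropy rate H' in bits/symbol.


Stationary distribution: pi_0 = p10/(p01+p10) = 0.3948, pi_1 = 0.6052. Entropy rate H' = pi_0*H(p01) + pi_1*H(p10) = 0.3948*0.8837 + 0.6052*0.7159 = 0.7821

0.7821 bits/symbol


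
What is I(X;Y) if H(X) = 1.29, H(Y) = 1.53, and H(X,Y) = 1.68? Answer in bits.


I(X;Y) = H(X) + H(Y) - H(X,Y) = 1.29 + 1.53 - 1.68 = 1.14

1.14 bits


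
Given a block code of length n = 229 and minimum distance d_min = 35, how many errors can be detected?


Detection capability = d_min - 1 = 35 - 1 = 34

34 errors


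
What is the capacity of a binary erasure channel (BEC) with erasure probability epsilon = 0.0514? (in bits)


C = 1 - epsilon = 1 - 0.0514 = 0.9486

0.9486 bits


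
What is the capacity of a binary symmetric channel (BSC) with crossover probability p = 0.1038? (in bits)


H(p) = -p*log2(p) - (1-p)*log2(1-p) = -0.1038*log2(0.1038) - 0.8962*log2(0.8962) = 0.339231 + 0.141696 = 0.4809. C = 1 - H(p) = 1 - 0.4809 = 0.5191

0.5191 bits


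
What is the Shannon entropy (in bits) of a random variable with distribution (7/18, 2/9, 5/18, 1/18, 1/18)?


H = -sum(p_i * log2(p_i)). Terms: -(7/18)*log2(7/18) = 0.529888; -(2/9)*log2(2/9) = 0.482206; -(5/18)*log2(5/18) = 0.513332; -(1/18)*log2(1/18) = 0.231663; -(1/18)*log2(1/18) = 0.231663. H = 0.529888 + 0.482206 + 0.513332 + 0.231663 + 0.231663 = 1.9888

1.9888 bits


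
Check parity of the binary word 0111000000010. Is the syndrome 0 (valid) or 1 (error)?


Syndrome = XOR of all bits = 0 XOR 1 XOR 1 XOR 1 XOR 0 XOR 0 XOR 0 XOR 0 XOR 0 XOR 0 XOR 0 XOR 1 XOR 0 = 0

0


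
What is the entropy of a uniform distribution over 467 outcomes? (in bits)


H = log2(n) = log2(467) = 8.8673

8.8673 bits


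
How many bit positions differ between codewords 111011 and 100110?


Count differing positions: . ^ ^ ^ . ^ = 4 differences

4


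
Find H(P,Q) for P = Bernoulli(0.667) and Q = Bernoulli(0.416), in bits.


H(P,Q) = -p*log2(q) - (1-p)*log2(1-q). -0.667*log2(0.416) = 0.843985; -0.333*log2(0.584) = 0.258395. H(P,Q) = 0.843985 + 0.258395 = 1.1024

1.1024 bits


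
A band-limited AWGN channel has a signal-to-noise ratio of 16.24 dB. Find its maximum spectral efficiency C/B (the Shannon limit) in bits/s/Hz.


SNR_linear = 10^(16.24/10) = 42.0727; C/B = log2(1 + SNR_linear) = log2(1 + 42.0727) = 5.4287

5.4287 bits/s/Hz


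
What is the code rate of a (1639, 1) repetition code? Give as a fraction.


Rate = k/n = 1/1639

1/1639


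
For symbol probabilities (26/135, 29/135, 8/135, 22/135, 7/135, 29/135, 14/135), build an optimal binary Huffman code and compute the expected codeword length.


Huffman construction (repeatedly merge the two least-probable nodes; each merge adds 1 bit to every symbol beneath it): 7/135 + 8/135 = 1/9; 14/135 + 1/9 = 29/135; 22/135 + 26/135 = 16/45; 29/135 + 29/135 = 58/135; 29/135 + 16/45 = 77/135; 58/135 + 77/135 = 1. Resulting codeword lengths (in the order the probabilities were given): (3, 2, 4, 3, 4, 2, 3). L_avg = sum(p_i * l_i) = 26/135*3 + 29/135*2 + 8/135*4 + 22/135*3 + 7/135*4 + 29/135*2 + 14/135*3 = 362/135 = 2.6815

2.6815 bits


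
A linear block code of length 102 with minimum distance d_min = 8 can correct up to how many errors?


Correction capability = floor((d-1)/2) = floor((8-1)/2) = 3

3 errors


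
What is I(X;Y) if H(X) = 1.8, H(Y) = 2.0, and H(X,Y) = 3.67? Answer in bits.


I(X;Y) = H(X) + H(Y) - H(X,Y) = 1.8 + 2.0 - 3.67 = 0.13

0.13 bits


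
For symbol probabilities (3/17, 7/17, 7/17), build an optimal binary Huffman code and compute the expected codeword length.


Huffman construction (repeatedly merge the two least-probable nodes; each merge adds 1 bit to every symbol beneath it): 3/17 + 7/17 = 10/17; 7/17 + 10/17 = 1. Resulting codeword lengths (in the order the probabilities were given): (2, 2, 1). L_avg = sum(p_i * l_i) = 3/17*2 + 7/17*2 + 7/17*1 = 27/17 = 1.5882

1.5882 bits


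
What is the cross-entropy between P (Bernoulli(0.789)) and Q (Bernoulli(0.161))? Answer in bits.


H(P,Q) = -p*log2(q) - (1-p)*log2(1-q). -0.789*log2(0.161) = 2.078910; -0.211*log2(0.839) = 0.053437. H(P,Q) = 2.078910 + 0.053437 = 2.1323

2.1323 bits


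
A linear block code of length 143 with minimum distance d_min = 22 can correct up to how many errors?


Correction capability = floor((d-1)/2) = floor((22-1)/2) = 10

10 errors


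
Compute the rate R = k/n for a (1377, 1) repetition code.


Rate = k/n = 1/1377

1/1377


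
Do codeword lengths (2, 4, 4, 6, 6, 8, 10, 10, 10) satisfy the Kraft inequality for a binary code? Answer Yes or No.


Kraft sum = sum(2^(-l_i)) = 0.4131, need <= 1. Result: satisfied (a binary prefix-free code with these lengths exists)

Yes


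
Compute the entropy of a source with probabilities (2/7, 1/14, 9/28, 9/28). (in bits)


H = -sum(p_i * log2(p_i)). Terms: -(2/7)*log2(2/7) = 0.516387; -(1/14)*log2(1/14) = 0.271954; -(9/28)*log2(9/28) = 0.526317; -(9/28)*log2(9/28) = 0.526317. H = 0.516387 + 0.271954 + 0.526317 + 0.526317 = 1.841

1.841 bits


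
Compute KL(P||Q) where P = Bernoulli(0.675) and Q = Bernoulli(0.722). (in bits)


KL = p*log2(p/q) + (1-p)*log2((1-p)/(1-q)) = 0.675*log2(0.675/0.722) + 0.325*log2(0.325/0.278) = 0.0077

0.0077 bits


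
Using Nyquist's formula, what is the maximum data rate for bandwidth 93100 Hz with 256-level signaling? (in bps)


Rate = 2 * B * log2(M) = 2 * 93100 * 8.0 = 1489600.0

1489600.0 bps


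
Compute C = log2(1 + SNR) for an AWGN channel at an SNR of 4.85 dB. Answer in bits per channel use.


SNR_linear = 10^(4.85/10) = 3.0549; C = log2(1 + SNR_linear) = log2(1 + 3.0549) = 2.0197

2.0197 bits/channel use


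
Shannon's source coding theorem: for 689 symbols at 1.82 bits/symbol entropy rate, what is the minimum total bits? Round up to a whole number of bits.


Minimum bits >= n * H = 689 * 1.82 = 1253.98, rounded up to a whole number of bits = 1254

1254 bits


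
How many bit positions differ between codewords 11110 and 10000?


Count differing positions: . ^ ^ ^ . = 3 differences

3


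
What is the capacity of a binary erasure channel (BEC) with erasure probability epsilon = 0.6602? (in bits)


C = 1 - epsilon = 1 - 0.6602 = 0.3398

0.3398 bits


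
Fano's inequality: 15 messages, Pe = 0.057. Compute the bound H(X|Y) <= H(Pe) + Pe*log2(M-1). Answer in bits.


H(Pe) = -Pe*log2(Pe) - (1-Pe)*log2(1-Pe) = -0.057*log2(0.057) - 0.943*log2(0.943) = 0.235575 + 0.079844 = 0.3154. Pe*log2(M-1) = 0.057*log2(14) = 0.217019. Bound = H(Pe) + Pe*log2(M-1) = 0.235575 + 0.079844 + 0.217019 = 0.5324

0.5324 bits


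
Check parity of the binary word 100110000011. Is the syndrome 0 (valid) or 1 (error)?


Syndrome = XOR of all bits = 1 XOR 0 XOR 0 XOR 1 XOR 1 XOR 0 XOR 0 XOR 0 XOR 0 XOR 0 XOR 1 XOR 1 = 1

1


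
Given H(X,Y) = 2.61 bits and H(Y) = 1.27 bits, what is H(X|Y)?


H(X|Y) = H(X,Y) - H(Y) = 2.61 - 1.27 = 1.34

1.34 bits


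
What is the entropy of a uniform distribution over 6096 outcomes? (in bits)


H = log2(n) = log2(6096) = 12.5736

12.5736 bits


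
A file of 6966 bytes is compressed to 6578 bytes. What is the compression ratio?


Ratio = original / compressed = 6966 / 6578 = 1.059

1.059


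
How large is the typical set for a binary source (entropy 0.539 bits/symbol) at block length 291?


log2|A_typical| = nH = 291 * 0.539 = 156.849, so |A_typical| ~ 2^156.849 = 1.645e+47

1.645e+47


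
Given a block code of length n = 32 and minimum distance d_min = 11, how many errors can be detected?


Detection capability = d_min - 1 = 11 - 1 = 10

10 errors


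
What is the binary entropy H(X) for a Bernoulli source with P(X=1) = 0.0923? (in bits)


H = -p*log2(p) - (1-p)*log2(1-p). -0.0923*log2(0.0923) = 0.317284; -0.9077*log2(0.9077) = 0.126817. H = 0.317284 + 0.126817 = 0.4441

0.4441 bits


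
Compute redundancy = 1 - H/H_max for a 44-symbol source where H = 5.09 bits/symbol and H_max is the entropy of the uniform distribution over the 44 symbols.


H_max = log2(K) = log2(44) = 5.4594 bits/symbol. Redundancy = 1 - H/H_max = 1 - 5.09/5.4594 = 1 - 0.9323 = 0.0677

0.0677


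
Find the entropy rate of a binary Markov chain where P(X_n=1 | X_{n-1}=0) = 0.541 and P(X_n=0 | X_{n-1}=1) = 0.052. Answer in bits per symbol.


Stationary distribution: pi_0 = p10/(p01+p10) = 0.0877, pi_1 = 0.9123. Entropy rate H' = pi_0*H(p01) + pi_1*H(p10) = 0.0877*0.9951 + 0.9123*0.2948 = 0.3562

0.3562 bits/symbol


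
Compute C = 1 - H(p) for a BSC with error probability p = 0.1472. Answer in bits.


H(p) = -p*log2(p) - (1-p)*log2(1-p) = -0.1472*log2(0.1472) - 0.8528*log2(0.8528) = 0.406883 + 0.195906 = 0.6028. C = 1 - H(p) = 1 - 0.6028 = 0.3972

0.3972 bits


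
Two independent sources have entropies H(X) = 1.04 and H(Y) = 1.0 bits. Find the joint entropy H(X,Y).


For independent variables, H(X,Y) = H(X) + H(Y) = 1.04 + 1.0 = 2.04

2.04 bits


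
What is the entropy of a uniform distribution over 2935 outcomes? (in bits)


H = log2(n) = log2(2935) = 11.5191

11.5191 bits


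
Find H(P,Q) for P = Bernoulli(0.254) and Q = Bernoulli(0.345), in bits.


H(P,Q) = -p*log2(q) - (1-p)*log2(1-q). -0.254*log2(0.345) = 0.389974; -0.746*log2(0.655) = 0.455383. H(P,Q) = 0.389974 + 0.455383 = 0.8454

0.8454 bits


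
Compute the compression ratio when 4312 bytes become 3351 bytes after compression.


Ratio = original / compressed = 4312 / 3351 = 1.2868

1.2868


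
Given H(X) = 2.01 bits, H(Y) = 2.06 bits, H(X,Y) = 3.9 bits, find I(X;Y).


I(X;Y) = H(X) + H(Y) - H(X,Y) = 2.01 + 2.06 - 3.9 = 0.17

0.17 bits


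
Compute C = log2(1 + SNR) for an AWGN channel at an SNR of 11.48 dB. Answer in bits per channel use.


SNR_linear = 10^(11.48/10) = 14.0605; C = log2(1 + SNR_linear) = log2(1 + 14.0605) = 3.9127

3.9127 bits/channel use


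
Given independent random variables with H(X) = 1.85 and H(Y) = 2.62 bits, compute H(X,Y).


For independent variables, H(X,Y) = H(X) + H(Y) = 1.85 + 2.62 = 4.47

4.47 bits


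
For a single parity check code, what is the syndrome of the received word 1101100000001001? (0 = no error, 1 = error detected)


Syndrome = XOR of all bits = 1 XOR 1 XOR 0 XOR 1 XOR 1 XOR 0 XOR 0 XOR 0 XOR 0 XOR 0 XOR 0 XOR 0 XOR 1 XOR 0 XOR 0 XOR 1 = 0

0


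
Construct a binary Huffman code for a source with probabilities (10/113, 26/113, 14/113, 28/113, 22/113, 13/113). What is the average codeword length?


Huffman construction (repeatedly merge the two least-probable nodes; each merge adds 1 bit to every symbol beneath it): 10/113 + 13/113 = 23/113; 14/113 + 22/113 = 36/113; 23/113 + 26/113 = 49/113; 28/113 + 36/113 = 64/113; 49/113 + 64/113 = 1. Resulting codeword lengths (in the order the probabilities were given): (3, 2, 3, 2, 3, 3). L_avg = sum(p_i * l_i) = 10/113*3 + 26/113*2 + 14/113*3 + 28/113*2 + 22/113*3 + 13/113*3 = 285/113 = 2.5221

2.5221 bits


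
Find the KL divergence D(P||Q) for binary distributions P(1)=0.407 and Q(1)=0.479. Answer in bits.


KL = p*log2(p/q) + (1-p)*log2((1-p)/(1-q)) = 0.407*log2(0.407/0.479) + 0.593*log2(0.593/0.521) = 0.0151

0.0151 bits


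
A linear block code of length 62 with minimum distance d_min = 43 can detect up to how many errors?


Detection capability = d_min - 1 = 43 - 1 = 42

42 errors


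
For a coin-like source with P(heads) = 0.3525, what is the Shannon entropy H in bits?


H = -p*log2(p) - (1-p)*log2(1-p). -0.3525*log2(0.3525) = 0.530267; -0.6475*log2(0.6475) = 0.406014. H = 0.530267 + 0.406014 = 0.9363

0.9363 bits


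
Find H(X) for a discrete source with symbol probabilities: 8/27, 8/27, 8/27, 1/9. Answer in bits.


H = -sum(p_i * log2(p_i)). Terms: -(8/27)*log2(8/27) = 0.519967; -(8/27)*log2(8/27) = 0.519967; -(8/27)*log2(8/27) = 0.519967; -(1/9)*log2(1/9) = 0.352214. H = 0.519967 + 0.519967 + 0.519967 + 0.352214 = 1.9121

1.9121 bits


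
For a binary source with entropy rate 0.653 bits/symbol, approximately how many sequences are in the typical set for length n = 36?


log2|A_typical| = nH = 36 * 0.653 = 23.508, so |A_typical| ~ 2^23.508 = 1.193e+07

1.193e+07


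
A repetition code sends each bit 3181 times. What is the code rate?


Rate = k/n = 1/3181

1/3181


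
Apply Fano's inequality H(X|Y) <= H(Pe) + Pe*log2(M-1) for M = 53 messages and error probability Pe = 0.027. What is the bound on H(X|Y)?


H(Pe) = -Pe*log2(Pe) - (1-Pe)*log2(1-Pe) = -0.027*log2(0.027) - 0.973*log2(0.973) = 0.140694 + 0.038422 = 0.1791. Pe*log2(M-1) = 0.027*log2(52) = 0.153912. Bound = H(Pe) + Pe*log2(M-1) = 0.140694 + 0.038422 + 0.153912 = 0.333

0.333 bits


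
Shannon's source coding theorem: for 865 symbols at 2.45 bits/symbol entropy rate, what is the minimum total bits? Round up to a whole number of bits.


Minimum bits >= n * H = 865 * 2.45 = 2119.25, rounded up to a whole number of bits = 2120

2120 bits


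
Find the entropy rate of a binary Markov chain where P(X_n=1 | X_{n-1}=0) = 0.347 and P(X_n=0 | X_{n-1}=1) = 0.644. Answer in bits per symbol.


Stationary distribution: pi_0 = p10/(p01+p10) = 0.6498, pi_1 = 0.3502. Entropy rate H' = pi_0*H(p01) + pi_1*H(p10) = 0.6498*0.9314 + 0.3502*0.9393 = 0.9341

0.9341 bits/symbol


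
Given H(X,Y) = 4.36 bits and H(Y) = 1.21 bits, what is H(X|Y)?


H(X|Y) = H(X,Y) - H(Y) = 4.36 - 1.21 = 3.15

3.15 bits


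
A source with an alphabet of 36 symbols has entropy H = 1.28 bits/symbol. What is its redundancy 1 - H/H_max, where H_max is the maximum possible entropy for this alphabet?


H_max = log2(K) = log2(36) = 5.1699 bits/symbol. Redundancy = 1 - H/H_max = 1 - 1.28/5.1699 = 1 - 0.2476 = 0.7524

0.7524


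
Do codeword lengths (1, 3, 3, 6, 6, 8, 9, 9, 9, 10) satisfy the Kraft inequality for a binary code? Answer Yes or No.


Kraft sum = sum(2^(-l_i)) = 0.792, need <= 1. Result: satisfied (a binary prefix-free code with these lengths exists)

Yes


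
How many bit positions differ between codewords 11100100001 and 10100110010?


Count differing positions: . ^ . . . . ^ . . ^ ^ = 4 differences

4


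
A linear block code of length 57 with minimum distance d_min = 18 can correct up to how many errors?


Correction capability = floor((d-1)/2) = floor((18-1)/2) = 8

8 errors


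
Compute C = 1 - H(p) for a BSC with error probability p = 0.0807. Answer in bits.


H(p) = -p*log2(p) - (1-p)*log2(1-p) = -0.0807*log2(0.0807) - 0.9193*log2(0.9193) = 0.293045 + 0.111596 = 0.4046. C = 1 - H(p) = 1 - 0.4046 = 0.5954

0.5954 bits


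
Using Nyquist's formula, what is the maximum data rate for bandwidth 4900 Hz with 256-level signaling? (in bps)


Rate = 2 * B * log2(M) = 2 * 4900 * 8.0 = 78400.0

78400.0 bps


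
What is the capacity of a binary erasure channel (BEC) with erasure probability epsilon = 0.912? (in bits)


C = 1 - epsilon = 1 - 0.912 = 0.088

0.088 bits


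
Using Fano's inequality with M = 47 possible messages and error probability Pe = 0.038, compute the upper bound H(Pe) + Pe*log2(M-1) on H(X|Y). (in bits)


H(Pe) = -Pe*log2(Pe) - (1-Pe)*log2(1-Pe) = -0.038*log2(0.038) - 0.962*log2(0.962) = 0.179279 + 0.053767 = 0.233. Pe*log2(M-1) = 0.038*log2(46) = 0.209895. Bound = H(Pe) + Pe*log2(M-1) = 0.179279 + 0.053767 + 0.209895 = 0.4429

0.4429 bits


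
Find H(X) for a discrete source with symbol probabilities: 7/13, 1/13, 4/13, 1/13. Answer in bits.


H = -sum(p_i * log2(p_i)). Terms: -(7/13)*log2(7/13) = 0.480892; -(1/13)*log2(1/13) = 0.284649; -(4/13)*log2(4/13) = 0.523212; -(1/13)*log2(1/13) = 0.284649. H = 0.480892 + 0.284649 + 0.523212 + 0.284649 = 1.5734

1.5734 bits
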